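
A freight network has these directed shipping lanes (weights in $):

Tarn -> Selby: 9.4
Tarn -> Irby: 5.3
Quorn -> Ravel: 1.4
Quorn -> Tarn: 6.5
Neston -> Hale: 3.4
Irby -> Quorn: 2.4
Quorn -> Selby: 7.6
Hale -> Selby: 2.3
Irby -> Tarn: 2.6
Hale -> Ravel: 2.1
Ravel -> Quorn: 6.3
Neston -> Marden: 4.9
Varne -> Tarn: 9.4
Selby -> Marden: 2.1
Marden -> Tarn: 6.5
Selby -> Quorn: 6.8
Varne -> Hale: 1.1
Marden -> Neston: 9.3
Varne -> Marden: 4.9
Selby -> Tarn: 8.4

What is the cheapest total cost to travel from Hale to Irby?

Settle nodes by increasing distance from Hale:
Hale: 0
Ravel: 2.1  (via Hale)
Selby: 2.3  (via Hale)
Marden: 4.4  (via Selby)
Quorn: 8.4  (via Ravel)
Tarn: 10.7  (via Selby)
Neston: 13.7  (via Marden)
Irby: 16  (via Tarn)
Shortest route: Hale → Selby → Tarn → Irby = $16.

$16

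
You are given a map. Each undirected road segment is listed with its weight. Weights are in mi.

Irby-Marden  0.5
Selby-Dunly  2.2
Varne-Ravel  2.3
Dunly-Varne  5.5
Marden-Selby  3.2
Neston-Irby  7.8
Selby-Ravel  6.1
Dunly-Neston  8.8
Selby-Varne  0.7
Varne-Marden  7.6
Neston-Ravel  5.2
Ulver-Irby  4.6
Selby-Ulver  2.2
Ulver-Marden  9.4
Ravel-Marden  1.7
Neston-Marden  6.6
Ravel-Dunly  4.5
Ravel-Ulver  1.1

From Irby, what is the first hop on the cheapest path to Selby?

Enumerating some paths:
Irby - Marden - Ravel - Varne - Selby: 0.5+1.7+2.3+0.7 = 5.2
Irby - Marden - Selby: 0.5+3.2 = 3.7
Irby - Marden - Ravel - Ulver - Selby: 0.5+1.7+1.1+2.2 = 5.5
The minimum is 3.7 mi via Irby - Marden - Selby.
So from Irby the first move is to Marden.

Marden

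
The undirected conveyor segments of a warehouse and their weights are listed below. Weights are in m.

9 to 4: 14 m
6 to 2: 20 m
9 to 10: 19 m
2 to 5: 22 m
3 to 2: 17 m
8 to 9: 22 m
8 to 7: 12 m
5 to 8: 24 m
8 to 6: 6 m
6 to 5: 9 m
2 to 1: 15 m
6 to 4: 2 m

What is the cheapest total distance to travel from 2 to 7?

38 m

Running Dijkstra from 2:
2: 0
1: 15  (via 2)
3: 17  (via 2)
6: 20  (via 2)
4: 22  (via 6)
5: 22  (via 2)
8: 26  (via 6)
9: 36  (via 4)
7: 38  (via 8)
Shortest route: 2 → 6 → 8 → 7 = 38 m.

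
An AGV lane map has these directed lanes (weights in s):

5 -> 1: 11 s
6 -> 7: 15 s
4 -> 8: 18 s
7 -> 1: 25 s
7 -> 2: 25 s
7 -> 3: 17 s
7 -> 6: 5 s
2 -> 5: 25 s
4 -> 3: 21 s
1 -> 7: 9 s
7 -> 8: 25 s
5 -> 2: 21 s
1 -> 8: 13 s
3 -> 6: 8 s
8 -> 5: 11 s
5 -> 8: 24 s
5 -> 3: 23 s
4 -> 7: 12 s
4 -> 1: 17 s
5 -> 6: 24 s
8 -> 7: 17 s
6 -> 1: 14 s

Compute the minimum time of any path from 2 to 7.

Candidate routes:
2 → 5 → 6 → 7: 25+24+15 = 64
2 → 5 → 1 → 7: 25+11+9 = 45
Cheapest is 2 → 5 → 1 → 7 at 45 s.

45 s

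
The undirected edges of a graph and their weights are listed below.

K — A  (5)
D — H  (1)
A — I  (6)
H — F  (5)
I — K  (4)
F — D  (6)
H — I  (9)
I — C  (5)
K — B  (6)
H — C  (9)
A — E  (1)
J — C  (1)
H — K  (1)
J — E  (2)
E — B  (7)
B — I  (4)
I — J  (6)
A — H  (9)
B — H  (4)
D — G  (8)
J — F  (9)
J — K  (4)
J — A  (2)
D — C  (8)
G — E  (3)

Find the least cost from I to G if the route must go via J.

Best I to J: I → J costing 6
Shortest J→G: J → E → G = 5
Total via J: 6 + 5 = 11.

11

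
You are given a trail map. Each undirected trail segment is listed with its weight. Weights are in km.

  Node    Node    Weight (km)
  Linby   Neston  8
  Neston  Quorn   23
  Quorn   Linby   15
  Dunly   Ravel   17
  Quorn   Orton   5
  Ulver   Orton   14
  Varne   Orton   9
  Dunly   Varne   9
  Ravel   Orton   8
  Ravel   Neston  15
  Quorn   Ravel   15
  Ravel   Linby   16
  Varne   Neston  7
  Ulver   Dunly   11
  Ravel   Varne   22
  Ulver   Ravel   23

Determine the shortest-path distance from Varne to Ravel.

17 km

Compare a few routes:
Varne - Dunly - Ravel: 9+17 = 26
Varne - Neston - Ravel: 7+15 = 22
Varne - Orton - Ravel: 9+8 = 17
Varne - Ravel: 22 = 22
Cheapest is Varne - Orton - Ravel at 17 km.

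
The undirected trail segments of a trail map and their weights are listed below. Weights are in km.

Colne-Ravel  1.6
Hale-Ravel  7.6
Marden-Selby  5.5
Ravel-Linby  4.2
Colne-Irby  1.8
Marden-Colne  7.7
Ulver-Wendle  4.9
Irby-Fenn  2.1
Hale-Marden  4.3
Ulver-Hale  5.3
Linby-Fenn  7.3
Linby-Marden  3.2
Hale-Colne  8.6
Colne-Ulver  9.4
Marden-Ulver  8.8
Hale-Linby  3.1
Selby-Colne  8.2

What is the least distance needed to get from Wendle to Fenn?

18.2 km

Running Dijkstra from Wendle:
Wendle: 0
Ulver: 4.9  (via Wendle)
Hale: 10.2  (via Ulver)
Linby: 13.3  (via Hale)
Marden: 13.7  (via Ulver)
Colne: 14.3  (via Ulver)
Ravel: 15.9  (via Colne)
Irby: 16.1  (via Colne)
Fenn: 18.2  (via Irby)
Shortest route: Wendle → Ulver → Colne → Irby → Fenn = 18.2 km.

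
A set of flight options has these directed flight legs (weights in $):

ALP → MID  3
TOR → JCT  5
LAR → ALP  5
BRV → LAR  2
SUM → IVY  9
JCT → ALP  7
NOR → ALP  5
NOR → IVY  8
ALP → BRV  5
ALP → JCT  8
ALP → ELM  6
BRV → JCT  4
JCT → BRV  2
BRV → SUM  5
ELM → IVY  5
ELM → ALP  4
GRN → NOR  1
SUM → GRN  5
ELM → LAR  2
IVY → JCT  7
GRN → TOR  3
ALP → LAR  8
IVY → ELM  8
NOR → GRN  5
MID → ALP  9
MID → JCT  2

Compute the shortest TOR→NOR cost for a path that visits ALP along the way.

Best TOR to ALP: TOR → JCT → ALP costing 12
Best ALP to NOR: ALP → BRV → SUM → GRN → NOR costing 16
Total via ALP: 12 + 16 = $28.

$28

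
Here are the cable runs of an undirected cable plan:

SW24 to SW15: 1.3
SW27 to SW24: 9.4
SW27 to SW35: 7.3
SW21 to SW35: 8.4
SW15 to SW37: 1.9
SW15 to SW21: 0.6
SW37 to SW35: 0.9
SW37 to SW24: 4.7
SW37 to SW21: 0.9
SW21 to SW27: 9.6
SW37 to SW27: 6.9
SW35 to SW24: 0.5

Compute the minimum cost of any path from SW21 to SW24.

Enumerating some paths:
SW21–SW37–SW35–SW24: 0.9+0.9+0.5 = 2.3
SW21–SW15–SW37–SW35–SW24: 0.6+1.9+0.9+0.5 = 3.9
SW21–SW15–SW24: 0.6+1.3 = 1.9
Cheapest is SW21–SW15–SW24 at 1.9.

1.9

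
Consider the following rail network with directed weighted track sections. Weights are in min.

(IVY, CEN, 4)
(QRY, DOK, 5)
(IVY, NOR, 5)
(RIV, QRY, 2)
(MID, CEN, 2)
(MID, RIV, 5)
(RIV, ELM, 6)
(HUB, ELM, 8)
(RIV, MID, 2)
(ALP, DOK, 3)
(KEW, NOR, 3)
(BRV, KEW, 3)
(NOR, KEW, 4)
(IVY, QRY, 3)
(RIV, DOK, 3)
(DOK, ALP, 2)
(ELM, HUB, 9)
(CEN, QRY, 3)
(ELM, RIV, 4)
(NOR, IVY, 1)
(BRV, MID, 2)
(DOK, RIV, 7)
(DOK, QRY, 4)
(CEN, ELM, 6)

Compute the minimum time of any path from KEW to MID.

20 min

Compare a few routes:
KEW–NOR–IVY–CEN–ELM–RIV–MID: 3+1+4+6+4+2 = 20
KEW–NOR–IVY–QRY–DOK–RIV–MID: 3+1+3+5+7+2 = 21
Cheapest is KEW–NOR–IVY–CEN–ELM–RIV–MID at 20 min.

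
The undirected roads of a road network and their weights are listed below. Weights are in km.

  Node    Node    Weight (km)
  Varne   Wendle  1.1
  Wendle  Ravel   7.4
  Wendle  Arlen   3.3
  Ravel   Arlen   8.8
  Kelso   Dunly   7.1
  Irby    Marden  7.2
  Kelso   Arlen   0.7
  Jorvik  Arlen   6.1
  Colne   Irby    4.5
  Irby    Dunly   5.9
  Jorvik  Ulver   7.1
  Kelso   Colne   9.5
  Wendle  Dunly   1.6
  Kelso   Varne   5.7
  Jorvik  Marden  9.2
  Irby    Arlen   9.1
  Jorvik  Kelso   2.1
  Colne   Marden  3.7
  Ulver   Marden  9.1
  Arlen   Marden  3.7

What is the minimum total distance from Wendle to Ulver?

13.2 km

Enumerating some paths:
Wendle–Varne–Kelso–Jorvik–Ulver: 1.1+5.7+2.1+7.1 = 16
Wendle–Arlen–Kelso–Jorvik–Ulver: 3.3+0.7+2.1+7.1 = 13.2
The minimum is 13.2 km via Wendle–Arlen–Kelso–Jorvik–Ulver.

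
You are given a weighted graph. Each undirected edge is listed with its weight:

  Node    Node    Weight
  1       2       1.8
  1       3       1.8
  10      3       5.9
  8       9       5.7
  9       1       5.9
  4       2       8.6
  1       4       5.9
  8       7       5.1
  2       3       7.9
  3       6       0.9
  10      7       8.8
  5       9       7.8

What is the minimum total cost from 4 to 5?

19.6

Compare a few routes:
4–1–9–5: 5.9+5.9+7.8 = 19.6
4–1–3–10–7–8–9–5: 5.9+1.8+5.9+8.8+5.1+5.7+7.8 = 41
4–2–1–9–5: 8.6+1.8+5.9+7.8 = 24.1
4–2–3–1–9–5: 8.6+7.9+1.8+5.9+7.8 = 32
Cheapest is 4–1–9–5 at 19.6.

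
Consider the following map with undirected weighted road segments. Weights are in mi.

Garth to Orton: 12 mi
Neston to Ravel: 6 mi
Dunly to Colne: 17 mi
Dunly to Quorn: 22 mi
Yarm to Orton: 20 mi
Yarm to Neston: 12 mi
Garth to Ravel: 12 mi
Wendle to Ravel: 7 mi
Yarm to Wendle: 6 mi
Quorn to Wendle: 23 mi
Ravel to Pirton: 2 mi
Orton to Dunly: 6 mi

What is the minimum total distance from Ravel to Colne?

Enumerating some paths:
Ravel → Wendle → Quorn → Dunly → Colne: 7+23+22+17 = 69
Ravel → Wendle → Yarm → Orton → Dunly → Colne: 7+6+20+6+17 = 56
Ravel → Neston → Yarm → Orton → Dunly → Colne: 6+12+20+6+17 = 61
Ravel → Garth → Orton → Dunly → Colne: 12+12+6+17 = 47
Cheapest is Ravel → Garth → Orton → Dunly → Colne at 47 mi.

47 mi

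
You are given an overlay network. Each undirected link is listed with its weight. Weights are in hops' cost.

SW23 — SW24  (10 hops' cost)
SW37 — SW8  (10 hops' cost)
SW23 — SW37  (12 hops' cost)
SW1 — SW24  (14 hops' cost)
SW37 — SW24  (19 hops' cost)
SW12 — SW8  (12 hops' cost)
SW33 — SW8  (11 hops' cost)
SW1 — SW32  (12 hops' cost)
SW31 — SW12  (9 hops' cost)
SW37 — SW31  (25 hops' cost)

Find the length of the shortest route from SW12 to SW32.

Enumerating some paths:
SW12 → SW8 → SW37 → SW23 → SW24 → SW1 → SW32: 12+10+12+10+14+12 = 70
SW12 → SW8 → SW37 → SW24 → SW1 → SW32: 12+10+19+14+12 = 67
Cheapest is SW12 → SW8 → SW37 → SW24 → SW1 → SW32 at 67 hops' cost.

67 hops' cost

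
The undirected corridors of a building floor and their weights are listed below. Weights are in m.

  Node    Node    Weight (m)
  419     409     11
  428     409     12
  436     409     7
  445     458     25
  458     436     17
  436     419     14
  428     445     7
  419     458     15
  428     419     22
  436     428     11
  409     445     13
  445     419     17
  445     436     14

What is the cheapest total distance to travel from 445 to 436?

14 m

Running Dijkstra from 445:
445: 0
428: 7  (via 445)
409: 13  (via 445)
436: 14  (via 445)
Shortest route: 445 → 436 = 14 m.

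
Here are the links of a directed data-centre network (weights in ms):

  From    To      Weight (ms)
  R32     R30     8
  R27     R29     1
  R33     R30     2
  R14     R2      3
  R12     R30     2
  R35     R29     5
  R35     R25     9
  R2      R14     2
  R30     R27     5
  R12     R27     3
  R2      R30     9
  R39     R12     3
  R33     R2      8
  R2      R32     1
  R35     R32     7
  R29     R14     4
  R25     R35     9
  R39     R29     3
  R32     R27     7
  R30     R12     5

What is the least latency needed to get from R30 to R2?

Compare a few routes:
R30–R27–R29–R14–R2: 5+1+4+3 = 13
R30–R12–R27–R29–R14–R2: 5+3+1+4+3 = 16
Cheapest is R30–R27–R29–R14–R2 at 13 ms.

13 ms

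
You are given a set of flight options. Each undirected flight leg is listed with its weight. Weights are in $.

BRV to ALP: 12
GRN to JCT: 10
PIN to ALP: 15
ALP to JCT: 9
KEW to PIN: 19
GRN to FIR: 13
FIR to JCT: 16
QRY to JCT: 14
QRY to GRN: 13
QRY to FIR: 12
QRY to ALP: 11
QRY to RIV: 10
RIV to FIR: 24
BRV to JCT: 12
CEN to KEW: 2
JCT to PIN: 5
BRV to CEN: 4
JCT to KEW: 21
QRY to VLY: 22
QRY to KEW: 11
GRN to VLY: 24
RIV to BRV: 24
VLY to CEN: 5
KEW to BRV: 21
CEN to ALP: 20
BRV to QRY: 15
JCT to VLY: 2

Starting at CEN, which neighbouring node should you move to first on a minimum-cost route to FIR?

VLY

Enumerating some paths:
CEN - KEW - QRY - FIR: 2+11+12 = 25
CEN - VLY - JCT - FIR: 5+2+16 = 23
The minimum is $23 via CEN - VLY - JCT - FIR.
So from CEN the first move is to VLY.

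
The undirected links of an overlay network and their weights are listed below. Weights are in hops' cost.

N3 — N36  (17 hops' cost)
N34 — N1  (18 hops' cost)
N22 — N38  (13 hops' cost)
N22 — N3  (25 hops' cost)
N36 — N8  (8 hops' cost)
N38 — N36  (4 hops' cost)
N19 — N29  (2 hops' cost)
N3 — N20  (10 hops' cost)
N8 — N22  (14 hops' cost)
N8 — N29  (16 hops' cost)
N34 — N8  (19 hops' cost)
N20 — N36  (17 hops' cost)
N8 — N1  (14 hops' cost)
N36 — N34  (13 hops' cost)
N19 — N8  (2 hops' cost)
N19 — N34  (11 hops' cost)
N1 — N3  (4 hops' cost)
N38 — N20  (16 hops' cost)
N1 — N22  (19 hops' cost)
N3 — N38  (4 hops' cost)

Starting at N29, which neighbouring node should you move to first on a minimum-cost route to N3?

Enumerating some paths:
N29–N19–N8–N36–N38–N3: 2+2+8+4+4 = 20
N29–N19–N8–N36–N3: 2+2+8+17 = 29
N29–N19–N8–N1–N3: 2+2+14+4 = 22
Cheapest is N29–N19–N8–N36–N38–N3 at 20 hops' cost.
So from N29 the first move is to N19.

N19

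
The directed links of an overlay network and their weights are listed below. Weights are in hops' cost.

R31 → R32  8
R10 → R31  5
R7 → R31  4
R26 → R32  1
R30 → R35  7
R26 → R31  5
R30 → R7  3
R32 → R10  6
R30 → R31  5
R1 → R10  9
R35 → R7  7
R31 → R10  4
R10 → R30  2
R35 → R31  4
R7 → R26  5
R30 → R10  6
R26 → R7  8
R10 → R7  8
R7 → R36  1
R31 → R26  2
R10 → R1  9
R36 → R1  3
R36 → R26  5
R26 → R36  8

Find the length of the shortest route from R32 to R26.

13 hops' cost

Settle nodes by increasing distance from R32:
R32: 0
R10: 6  (via R32)
R30: 8  (via R10)
R31: 11  (via R10)
R7: 11  (via R30)
R36: 12  (via R7)
R26: 13  (via R31)
Shortest route: R32–R10–R31–R26 = 13 hops' cost.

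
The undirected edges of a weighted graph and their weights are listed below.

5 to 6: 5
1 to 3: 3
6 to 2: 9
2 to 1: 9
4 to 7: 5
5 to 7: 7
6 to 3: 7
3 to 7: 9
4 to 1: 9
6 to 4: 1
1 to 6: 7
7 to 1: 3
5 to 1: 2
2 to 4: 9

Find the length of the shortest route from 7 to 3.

Candidate routes:
7–1–3: 3+3 = 6
7–3: 9 = 9
The minimum is 6 via 7–1–3.

6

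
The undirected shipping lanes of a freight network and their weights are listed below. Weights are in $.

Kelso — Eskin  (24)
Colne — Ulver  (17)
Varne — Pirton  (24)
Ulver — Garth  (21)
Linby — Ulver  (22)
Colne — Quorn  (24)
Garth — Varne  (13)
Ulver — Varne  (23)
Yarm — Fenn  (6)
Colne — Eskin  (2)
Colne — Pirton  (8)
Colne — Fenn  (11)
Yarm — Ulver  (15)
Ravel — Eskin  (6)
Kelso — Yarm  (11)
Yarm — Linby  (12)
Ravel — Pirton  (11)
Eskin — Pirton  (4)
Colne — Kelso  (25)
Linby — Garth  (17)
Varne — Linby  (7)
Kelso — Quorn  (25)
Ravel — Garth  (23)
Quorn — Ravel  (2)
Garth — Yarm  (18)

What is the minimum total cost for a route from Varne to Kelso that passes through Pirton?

Shortest Varne→Pirton: Varne–Pirton = 24
Best Pirton to Kelso: Pirton–Eskin–Kelso costing 28
Total via Pirton: 24 + 28 = $52.

$52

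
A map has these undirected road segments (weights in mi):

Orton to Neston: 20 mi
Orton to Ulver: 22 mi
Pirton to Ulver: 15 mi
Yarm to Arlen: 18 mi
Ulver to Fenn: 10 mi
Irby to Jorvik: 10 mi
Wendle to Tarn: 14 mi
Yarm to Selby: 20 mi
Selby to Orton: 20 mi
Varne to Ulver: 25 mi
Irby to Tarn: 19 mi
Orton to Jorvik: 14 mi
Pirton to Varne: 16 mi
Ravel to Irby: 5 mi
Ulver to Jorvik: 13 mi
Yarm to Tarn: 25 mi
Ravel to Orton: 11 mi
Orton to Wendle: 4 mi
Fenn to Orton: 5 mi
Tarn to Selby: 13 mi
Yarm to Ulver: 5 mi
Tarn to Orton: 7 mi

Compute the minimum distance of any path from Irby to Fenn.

Shortest distances from Irby:
Irby: 0
Ravel: 5  (via Irby)
Jorvik: 10  (via Irby)
Orton: 16  (via Ravel)
Tarn: 19  (via Irby)
Wendle: 20  (via Orton)
Fenn: 21  (via Orton)
Shortest route: Irby–Ravel–Orton–Fenn = 21 mi.

21 mi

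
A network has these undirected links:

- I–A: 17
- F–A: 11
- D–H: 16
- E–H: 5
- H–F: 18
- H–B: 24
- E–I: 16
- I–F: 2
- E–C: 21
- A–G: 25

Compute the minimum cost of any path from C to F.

Compare a few routes:
C → E → H → F: 21+5+18 = 44
C → E → I → F: 21+16+2 = 39
The minimum is 39 via C → E → I → F.

39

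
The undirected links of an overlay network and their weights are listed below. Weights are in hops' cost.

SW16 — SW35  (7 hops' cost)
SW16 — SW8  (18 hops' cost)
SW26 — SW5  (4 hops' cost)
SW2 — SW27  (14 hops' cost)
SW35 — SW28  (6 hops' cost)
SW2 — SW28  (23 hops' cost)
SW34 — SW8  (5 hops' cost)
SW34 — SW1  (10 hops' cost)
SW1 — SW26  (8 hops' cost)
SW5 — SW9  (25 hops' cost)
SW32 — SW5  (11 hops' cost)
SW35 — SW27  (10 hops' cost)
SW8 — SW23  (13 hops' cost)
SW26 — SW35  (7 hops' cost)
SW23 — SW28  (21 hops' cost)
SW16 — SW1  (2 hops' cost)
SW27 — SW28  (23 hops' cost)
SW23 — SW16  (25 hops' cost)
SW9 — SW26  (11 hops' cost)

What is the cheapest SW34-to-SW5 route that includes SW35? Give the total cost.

30 hops' cost

Shortest SW34→SW35: SW34 → SW1 → SW16 → SW35 = 19
Best SW35 to SW5: SW35 → SW26 → SW5 costing 11
Total via SW35: 19 + 11 = 30 hops' cost.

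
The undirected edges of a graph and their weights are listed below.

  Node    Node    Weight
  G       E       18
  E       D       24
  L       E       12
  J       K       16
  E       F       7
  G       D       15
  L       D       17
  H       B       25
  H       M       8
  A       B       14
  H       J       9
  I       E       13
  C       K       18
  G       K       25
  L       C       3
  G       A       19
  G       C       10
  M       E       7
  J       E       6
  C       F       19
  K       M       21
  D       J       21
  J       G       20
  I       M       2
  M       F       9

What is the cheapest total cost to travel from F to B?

Running Dijkstra from F:
F: 0
E: 7  (via F)
M: 9  (via F)
I: 11  (via M)
J: 13  (via E)
H: 17  (via M)
C: 19  (via F)
L: 19  (via E)
G: 25  (via E)
K: 29  (via J)
D: 31  (via E)
B: 42  (via H)
Shortest route: F → M → H → B = 42.

42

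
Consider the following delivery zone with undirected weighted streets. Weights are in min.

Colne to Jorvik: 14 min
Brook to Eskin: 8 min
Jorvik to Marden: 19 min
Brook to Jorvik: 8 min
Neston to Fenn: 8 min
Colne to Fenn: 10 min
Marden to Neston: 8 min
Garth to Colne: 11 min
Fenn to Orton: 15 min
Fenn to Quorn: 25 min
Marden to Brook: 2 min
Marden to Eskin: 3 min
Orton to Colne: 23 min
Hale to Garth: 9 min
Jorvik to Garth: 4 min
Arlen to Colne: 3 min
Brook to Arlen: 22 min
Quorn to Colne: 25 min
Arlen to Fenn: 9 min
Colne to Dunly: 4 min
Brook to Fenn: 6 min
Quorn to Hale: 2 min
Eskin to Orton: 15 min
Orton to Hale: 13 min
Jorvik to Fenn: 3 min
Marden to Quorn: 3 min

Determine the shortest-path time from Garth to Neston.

15 min

Enumerating some paths:
Garth - Jorvik - Brook - Marden - Neston: 4+8+2+8 = 22
Garth - Hale - Quorn - Marden - Neston: 9+2+3+8 = 22
Garth - Jorvik - Fenn - Neston: 4+3+8 = 15
Garth - Jorvik - Fenn - Brook - Marden - Neston: 4+3+6+2+8 = 23
The minimum is 15 min via Garth - Jorvik - Fenn - Neston.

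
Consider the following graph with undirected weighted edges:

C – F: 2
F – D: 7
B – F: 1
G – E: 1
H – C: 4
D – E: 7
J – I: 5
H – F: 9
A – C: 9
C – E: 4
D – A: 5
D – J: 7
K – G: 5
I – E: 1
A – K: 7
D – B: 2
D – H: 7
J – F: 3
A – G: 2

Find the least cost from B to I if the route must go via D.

Shortest B→D: B–D = 2
Best D to I: D–E–I costing 8
Total via D: 2 + 8 = 10.

10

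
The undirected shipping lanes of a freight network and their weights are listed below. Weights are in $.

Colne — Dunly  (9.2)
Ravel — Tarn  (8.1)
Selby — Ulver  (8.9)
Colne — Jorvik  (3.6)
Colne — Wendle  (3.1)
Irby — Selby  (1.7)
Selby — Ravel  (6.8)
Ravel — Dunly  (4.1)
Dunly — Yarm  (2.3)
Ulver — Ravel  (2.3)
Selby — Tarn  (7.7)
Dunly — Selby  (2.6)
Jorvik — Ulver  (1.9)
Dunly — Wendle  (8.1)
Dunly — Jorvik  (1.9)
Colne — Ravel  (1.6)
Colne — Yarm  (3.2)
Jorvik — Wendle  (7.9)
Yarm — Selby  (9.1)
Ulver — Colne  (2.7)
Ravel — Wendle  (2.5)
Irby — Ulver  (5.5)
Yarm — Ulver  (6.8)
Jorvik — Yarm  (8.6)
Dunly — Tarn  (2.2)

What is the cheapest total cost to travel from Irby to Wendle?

Candidate routes:
Irby - Selby - Dunly - Ravel - Wendle: 1.7+2.6+4.1+2.5 = 10.9
Irby - Ulver - Ravel - Wendle: 5.5+2.3+2.5 = 10.3
Irby - Selby - Ravel - Wendle: 1.7+6.8+2.5 = 11
The minimum is $10.3 via Irby - Ulver - Ravel - Wendle.

$10.3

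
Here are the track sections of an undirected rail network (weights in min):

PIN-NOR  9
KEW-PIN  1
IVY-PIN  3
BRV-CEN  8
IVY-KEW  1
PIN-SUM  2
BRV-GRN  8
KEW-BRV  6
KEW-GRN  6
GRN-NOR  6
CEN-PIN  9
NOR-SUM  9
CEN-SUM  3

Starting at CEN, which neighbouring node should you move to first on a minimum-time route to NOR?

SUM

Enumerating some paths:
CEN → SUM → PIN → KEW → GRN → NOR: 3+2+1+6+6 = 18
CEN → PIN → NOR: 9+9 = 18
CEN → SUM → PIN → NOR: 3+2+9 = 14
CEN → SUM → NOR: 3+9 = 12
Cheapest is CEN → SUM → NOR at 12 min.
So from CEN the first move is to SUM.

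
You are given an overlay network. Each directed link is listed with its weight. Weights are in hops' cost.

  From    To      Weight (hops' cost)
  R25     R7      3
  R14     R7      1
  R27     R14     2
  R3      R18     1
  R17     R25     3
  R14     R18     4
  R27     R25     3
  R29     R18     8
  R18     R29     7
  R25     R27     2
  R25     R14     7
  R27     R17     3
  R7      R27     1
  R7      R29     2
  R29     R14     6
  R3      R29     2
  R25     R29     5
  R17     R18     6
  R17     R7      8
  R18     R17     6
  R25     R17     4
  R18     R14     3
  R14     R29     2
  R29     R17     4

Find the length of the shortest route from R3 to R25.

Settle nodes by increasing distance from R3:
R3: 0
R18: 1  (via R3)
R29: 2  (via R3)
R14: 4  (via R18)
R7: 5  (via R14)
R27: 6  (via R7)
R17: 6  (via R29)
R25: 9  (via R27)
Shortest route: R3–R18–R14–R7–R27–R25 = 9 hops' cost.

9 hops' cost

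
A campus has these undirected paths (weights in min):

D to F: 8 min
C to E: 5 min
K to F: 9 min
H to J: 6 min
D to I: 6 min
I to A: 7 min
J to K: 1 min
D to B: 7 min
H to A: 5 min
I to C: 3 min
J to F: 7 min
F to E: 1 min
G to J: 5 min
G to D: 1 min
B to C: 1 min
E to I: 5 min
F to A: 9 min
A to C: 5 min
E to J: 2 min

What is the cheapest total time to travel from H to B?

Running Dijkstra from H:
H: 0
A: 5  (via H)
J: 6  (via H)
K: 7  (via J)
E: 8  (via J)
F: 9  (via E)
C: 10  (via A)
B: 11  (via C)
Shortest route: H–A–C–B = 11 min.

11 min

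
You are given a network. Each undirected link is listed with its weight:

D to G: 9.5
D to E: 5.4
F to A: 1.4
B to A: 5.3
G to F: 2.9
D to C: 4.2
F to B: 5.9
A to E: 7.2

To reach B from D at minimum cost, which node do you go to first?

E

Compare a few routes:
D → G → F → B: 9.5+2.9+5.9 = 18.3
D → G → F → A → B: 9.5+2.9+1.4+5.3 = 19.1
D → E → A → B: 5.4+7.2+5.3 = 17.9
Cheapest is D → E → A → B at 17.9.
So from D the first move is to E.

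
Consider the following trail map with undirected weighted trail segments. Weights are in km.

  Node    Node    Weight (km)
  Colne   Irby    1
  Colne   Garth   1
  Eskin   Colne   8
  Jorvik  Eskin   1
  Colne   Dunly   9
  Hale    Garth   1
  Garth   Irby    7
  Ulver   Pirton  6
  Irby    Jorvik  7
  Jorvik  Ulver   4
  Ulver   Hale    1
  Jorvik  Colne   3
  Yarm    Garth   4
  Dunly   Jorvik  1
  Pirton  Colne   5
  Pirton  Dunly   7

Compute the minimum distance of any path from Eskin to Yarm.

9 km

Running Dijkstra from Eskin:
Eskin: 0
Jorvik: 1  (via Eskin)
Dunly: 2  (via Jorvik)
Colne: 4  (via Jorvik)
Irby: 5  (via Colne)
Ulver: 5  (via Jorvik)
Garth: 5  (via Colne)
Hale: 6  (via Ulver)
Yarm: 9  (via Garth)
Shortest route: Eskin–Jorvik–Colne–Garth–Yarm = 9 km.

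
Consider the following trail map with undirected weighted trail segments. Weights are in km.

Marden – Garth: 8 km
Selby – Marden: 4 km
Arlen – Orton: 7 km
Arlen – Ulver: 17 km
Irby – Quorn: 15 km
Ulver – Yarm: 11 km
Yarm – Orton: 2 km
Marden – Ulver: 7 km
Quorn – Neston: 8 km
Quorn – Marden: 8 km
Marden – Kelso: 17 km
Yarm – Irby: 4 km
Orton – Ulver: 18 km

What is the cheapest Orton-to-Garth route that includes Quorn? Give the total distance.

Shortest Orton→Quorn: Orton–Yarm–Irby–Quorn = 21
Best Quorn to Garth: Quorn–Marden–Garth costing 16
Total via Quorn: 21 + 16 = 37 km.

37 km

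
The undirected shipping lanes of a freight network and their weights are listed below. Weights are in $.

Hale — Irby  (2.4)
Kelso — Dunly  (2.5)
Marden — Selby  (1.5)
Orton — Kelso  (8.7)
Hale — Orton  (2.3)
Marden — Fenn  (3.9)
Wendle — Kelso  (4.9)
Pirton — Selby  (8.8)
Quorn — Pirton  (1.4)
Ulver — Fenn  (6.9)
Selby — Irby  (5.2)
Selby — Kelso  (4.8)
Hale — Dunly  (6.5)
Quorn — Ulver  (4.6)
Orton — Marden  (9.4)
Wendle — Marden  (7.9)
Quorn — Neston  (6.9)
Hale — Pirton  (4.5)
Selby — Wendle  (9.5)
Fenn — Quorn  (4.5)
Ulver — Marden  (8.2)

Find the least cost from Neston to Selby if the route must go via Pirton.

Best Neston to Pirton: Neston–Quorn–Pirton costing 8.3
Best Pirton to Selby: Pirton–Selby costing 8.8
Total via Pirton: 8.3 + 8.8 = $17.1.

$17.1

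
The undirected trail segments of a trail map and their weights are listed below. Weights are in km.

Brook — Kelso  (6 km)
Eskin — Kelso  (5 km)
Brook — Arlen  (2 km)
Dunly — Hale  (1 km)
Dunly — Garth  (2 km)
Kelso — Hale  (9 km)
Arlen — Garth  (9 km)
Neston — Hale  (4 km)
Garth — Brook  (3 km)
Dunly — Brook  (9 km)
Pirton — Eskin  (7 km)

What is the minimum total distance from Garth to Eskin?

14 km

Shortest distances from Garth:
Garth: 0
Dunly: 2  (via Garth)
Brook: 3  (via Garth)
Hale: 3  (via Dunly)
Arlen: 5  (via Brook)
Neston: 7  (via Hale)
Kelso: 9  (via Brook)
Eskin: 14  (via Kelso)
Shortest route: Garth → Brook → Kelso → Eskin = 14 km.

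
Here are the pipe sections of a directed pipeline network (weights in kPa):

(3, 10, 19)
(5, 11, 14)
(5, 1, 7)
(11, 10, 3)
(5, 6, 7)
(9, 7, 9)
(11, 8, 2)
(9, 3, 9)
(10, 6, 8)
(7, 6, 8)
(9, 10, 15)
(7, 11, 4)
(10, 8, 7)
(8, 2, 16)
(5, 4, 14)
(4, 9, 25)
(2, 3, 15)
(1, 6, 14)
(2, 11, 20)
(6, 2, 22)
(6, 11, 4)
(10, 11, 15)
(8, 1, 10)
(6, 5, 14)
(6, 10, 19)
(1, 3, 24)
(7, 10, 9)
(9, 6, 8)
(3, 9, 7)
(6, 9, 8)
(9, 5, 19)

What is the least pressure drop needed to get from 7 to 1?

Running Dijkstra from 7:
7: 0
11: 4  (via 7)
8: 6  (via 11)
10: 7  (via 11)
6: 8  (via 7)
1: 16  (via 8)
Shortest route: 7–11–8–1 = 16 kPa.

16 kPa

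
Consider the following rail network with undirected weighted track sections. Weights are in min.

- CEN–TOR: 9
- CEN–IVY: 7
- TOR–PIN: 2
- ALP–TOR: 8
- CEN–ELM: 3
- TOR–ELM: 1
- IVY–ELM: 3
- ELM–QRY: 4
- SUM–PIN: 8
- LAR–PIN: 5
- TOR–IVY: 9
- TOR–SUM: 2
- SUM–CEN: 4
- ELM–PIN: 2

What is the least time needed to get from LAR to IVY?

10 min

Enumerating some paths:
LAR → PIN → TOR → ELM → IVY: 5+2+1+3 = 11
LAR → PIN → TOR → IVY: 5+2+9 = 16
LAR → PIN → ELM → IVY: 5+2+3 = 10
Cheapest is LAR → PIN → ELM → IVY at 10 min.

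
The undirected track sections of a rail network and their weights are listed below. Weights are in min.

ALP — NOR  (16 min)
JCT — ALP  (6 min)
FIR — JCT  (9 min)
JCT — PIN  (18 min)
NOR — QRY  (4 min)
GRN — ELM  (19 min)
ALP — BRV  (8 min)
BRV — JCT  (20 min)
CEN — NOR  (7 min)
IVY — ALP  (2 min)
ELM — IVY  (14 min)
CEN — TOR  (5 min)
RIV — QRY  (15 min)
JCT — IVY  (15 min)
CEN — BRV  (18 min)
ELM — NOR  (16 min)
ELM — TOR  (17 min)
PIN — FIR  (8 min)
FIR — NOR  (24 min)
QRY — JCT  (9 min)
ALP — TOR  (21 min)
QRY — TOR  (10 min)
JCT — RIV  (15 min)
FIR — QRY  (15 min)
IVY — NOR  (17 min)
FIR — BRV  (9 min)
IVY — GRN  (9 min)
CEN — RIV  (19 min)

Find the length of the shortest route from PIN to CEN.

34 min

Shortest distances from PIN:
PIN: 0
FIR: 8  (via PIN)
JCT: 17  (via FIR)
BRV: 17  (via FIR)
ALP: 23  (via JCT)
QRY: 23  (via FIR)
IVY: 25  (via ALP)
NOR: 27  (via QRY)
RIV: 32  (via JCT)
TOR: 33  (via QRY)
CEN: 34  (via NOR)
Shortest route: PIN–FIR–QRY–NOR–CEN = 34 min.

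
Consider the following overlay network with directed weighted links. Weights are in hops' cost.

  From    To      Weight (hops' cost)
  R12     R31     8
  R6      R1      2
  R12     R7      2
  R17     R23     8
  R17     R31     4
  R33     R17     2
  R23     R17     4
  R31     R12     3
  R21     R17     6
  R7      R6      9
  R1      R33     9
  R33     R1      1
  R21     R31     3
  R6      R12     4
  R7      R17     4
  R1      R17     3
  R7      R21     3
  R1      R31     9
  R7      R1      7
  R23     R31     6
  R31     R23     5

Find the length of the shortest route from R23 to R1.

Compare a few routes:
R23 → R31 → R12 → R7 → R1: 6+3+2+7 = 18
R23 → R17 → R31 → R12 → R7 → R1: 4+4+3+2+7 = 20
R23 → R31 → R12 → R7 → R6 → R1: 6+3+2+9+2 = 22
Cheapest is R23 → R31 → R12 → R7 → R1 at 18 hops' cost.

18 hops' cost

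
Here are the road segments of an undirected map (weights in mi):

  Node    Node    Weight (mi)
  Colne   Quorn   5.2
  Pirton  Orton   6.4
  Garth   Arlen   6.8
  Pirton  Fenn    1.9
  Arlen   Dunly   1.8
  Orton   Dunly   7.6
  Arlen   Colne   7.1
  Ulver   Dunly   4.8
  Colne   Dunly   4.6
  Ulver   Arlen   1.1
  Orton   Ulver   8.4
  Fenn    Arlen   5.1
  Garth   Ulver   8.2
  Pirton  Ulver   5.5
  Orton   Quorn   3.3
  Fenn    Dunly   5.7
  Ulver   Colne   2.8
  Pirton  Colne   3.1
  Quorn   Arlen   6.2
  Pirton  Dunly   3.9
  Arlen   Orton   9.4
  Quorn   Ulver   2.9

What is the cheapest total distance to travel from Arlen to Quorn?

Compare a few routes:
Arlen - Ulver - Colne - Quorn: 1.1+2.8+5.2 = 9.1
Arlen - Quorn: 6.2 = 6.2
Arlen - Ulver - Quorn: 1.1+2.9 = 4
Arlen - Dunly - Ulver - Quorn: 1.8+4.8+2.9 = 9.5
The minimum is 4 mi via Arlen - Ulver - Quorn.

4 mi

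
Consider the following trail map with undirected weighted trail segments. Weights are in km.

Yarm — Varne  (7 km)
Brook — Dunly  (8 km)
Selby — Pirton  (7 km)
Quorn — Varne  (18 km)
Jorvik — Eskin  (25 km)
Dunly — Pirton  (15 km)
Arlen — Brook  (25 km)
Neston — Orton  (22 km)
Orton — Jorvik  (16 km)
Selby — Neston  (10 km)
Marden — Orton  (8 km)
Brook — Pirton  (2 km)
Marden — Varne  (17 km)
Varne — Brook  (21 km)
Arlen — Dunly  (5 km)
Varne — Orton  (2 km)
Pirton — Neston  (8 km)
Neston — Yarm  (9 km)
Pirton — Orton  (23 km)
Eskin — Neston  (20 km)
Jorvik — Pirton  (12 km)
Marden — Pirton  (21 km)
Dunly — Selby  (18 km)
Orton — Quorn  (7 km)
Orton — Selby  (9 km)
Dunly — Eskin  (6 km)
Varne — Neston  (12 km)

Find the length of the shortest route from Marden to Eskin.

Running Dijkstra from Marden:
Marden: 0
Orton: 8  (via Marden)
Varne: 10  (via Orton)
Quorn: 15  (via Orton)
Yarm: 17  (via Varne)
Selby: 17  (via Orton)
Pirton: 21  (via Marden)
Neston: 22  (via Varne)
Brook: 23  (via Pirton)
Jorvik: 24  (via Orton)
Dunly: 31  (via Brook)
Arlen: 36  (via Dunly)
Eskin: 37  (via Dunly)
Shortest route: Marden → Pirton → Brook → Dunly → Eskin = 37 km.

37 km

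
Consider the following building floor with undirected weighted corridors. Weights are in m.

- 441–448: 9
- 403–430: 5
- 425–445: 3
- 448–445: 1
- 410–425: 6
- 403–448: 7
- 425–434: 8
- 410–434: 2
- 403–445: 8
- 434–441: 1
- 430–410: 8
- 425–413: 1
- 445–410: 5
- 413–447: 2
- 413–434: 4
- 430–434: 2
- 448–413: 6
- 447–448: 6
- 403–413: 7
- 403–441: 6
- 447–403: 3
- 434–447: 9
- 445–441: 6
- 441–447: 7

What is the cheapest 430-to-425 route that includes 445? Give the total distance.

Shortest 430→445: 430–434–441–445 = 9
Shortest 445→425: 445–425 = 3
Total via 445: 9 + 3 = 12 m.

12 m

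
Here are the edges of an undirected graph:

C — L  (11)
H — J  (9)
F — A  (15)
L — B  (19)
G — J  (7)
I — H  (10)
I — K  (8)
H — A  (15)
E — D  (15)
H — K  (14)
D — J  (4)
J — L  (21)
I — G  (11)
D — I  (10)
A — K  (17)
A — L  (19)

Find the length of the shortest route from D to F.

Enumerating some paths:
D - I - H - A - F: 10+10+15+15 = 50
D - J - H - A - F: 4+9+15+15 = 43
D - I - K - A - F: 10+8+17+15 = 50
The minimum is 43 via D - J - H - A - F.

43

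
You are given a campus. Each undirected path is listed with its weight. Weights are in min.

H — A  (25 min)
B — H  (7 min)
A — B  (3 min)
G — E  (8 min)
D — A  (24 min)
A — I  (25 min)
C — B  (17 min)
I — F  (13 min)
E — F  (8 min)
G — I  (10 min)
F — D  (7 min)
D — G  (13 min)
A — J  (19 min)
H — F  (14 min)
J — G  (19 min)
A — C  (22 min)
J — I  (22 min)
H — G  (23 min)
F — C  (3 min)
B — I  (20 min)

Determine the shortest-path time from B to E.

Compare a few routes:
B–H–F–E: 7+14+8 = 29
B–C–F–E: 17+3+8 = 28
Cheapest is B–C–F–E at 28 min.

28 min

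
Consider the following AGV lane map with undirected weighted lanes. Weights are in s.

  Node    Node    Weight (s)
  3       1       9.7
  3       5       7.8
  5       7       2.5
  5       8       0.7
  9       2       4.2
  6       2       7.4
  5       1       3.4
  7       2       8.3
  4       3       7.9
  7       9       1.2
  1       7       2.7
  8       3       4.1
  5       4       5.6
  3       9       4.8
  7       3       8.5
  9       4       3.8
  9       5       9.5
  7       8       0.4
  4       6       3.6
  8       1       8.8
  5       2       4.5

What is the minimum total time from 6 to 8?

Running Dijkstra from 6:
6: 0
4: 3.6  (via 6)
2: 7.4  (via 6)
9: 7.4  (via 4)
7: 8.6  (via 9)
8: 9  (via 7)
Shortest route: 6 → 4 → 9 → 7 → 8 = 9 s.

9 s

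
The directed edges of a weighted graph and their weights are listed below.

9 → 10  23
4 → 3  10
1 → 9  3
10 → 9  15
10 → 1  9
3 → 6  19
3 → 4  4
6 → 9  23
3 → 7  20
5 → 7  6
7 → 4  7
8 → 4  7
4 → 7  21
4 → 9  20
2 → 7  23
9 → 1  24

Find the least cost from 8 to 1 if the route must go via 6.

83

Best 8 to 6: 8–4–3–6 costing 36
Best 6 to 1: 6–9–1 costing 47
Total via 6: 36 + 47 = 83.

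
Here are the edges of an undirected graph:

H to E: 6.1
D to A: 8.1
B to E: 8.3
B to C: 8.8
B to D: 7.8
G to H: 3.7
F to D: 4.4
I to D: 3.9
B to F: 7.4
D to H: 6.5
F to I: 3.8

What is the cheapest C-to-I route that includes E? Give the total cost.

33.6

Best C to E: C–B–E costing 17.1
Best E to I: E–H–D–I costing 16.5
Total via E: 17.1 + 16.5 = 33.6.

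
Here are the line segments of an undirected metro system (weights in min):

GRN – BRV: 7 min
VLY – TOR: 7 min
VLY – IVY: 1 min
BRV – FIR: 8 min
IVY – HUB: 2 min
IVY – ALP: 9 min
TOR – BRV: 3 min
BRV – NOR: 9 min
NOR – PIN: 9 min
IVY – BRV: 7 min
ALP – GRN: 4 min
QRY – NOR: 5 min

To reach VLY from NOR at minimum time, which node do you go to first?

BRV

Enumerating some paths:
NOR–BRV–IVY–VLY: 9+7+1 = 17
NOR–BRV–TOR–VLY: 9+3+7 = 19
The minimum is 17 min via NOR–BRV–IVY–VLY.
So from NOR the first move is to BRV.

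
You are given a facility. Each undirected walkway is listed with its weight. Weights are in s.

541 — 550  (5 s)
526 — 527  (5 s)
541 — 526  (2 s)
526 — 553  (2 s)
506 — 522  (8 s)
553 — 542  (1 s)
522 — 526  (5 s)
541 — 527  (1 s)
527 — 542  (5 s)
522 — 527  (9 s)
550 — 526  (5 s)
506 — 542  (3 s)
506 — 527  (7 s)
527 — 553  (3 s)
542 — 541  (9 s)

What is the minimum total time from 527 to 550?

6 s

Shortest distances from 527:
527: 0
541: 1  (via 527)
526: 3  (via 541)
553: 3  (via 527)
542: 4  (via 553)
550: 6  (via 541)
Shortest route: 527 → 541 → 550 = 6 s.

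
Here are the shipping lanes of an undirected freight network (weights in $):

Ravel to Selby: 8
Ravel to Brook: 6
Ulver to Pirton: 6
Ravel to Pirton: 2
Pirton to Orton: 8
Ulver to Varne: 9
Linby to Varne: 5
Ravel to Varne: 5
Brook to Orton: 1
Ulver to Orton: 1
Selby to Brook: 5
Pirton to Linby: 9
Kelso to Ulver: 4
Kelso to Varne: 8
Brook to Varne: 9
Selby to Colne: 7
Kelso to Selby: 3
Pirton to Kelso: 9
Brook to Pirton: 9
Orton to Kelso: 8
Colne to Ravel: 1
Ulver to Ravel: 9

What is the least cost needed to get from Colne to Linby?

Settle nodes by increasing distance from Colne:
Colne: 0
Ravel: 1  (via Colne)
Pirton: 3  (via Ravel)
Varne: 6  (via Ravel)
Brook: 7  (via Ravel)
Selby: 7  (via Colne)
Orton: 8  (via Brook)
Ulver: 9  (via Pirton)
Kelso: 10  (via Selby)
Linby: 11  (via Varne)
Shortest route: Colne–Ravel–Varne–Linby = $11.

$11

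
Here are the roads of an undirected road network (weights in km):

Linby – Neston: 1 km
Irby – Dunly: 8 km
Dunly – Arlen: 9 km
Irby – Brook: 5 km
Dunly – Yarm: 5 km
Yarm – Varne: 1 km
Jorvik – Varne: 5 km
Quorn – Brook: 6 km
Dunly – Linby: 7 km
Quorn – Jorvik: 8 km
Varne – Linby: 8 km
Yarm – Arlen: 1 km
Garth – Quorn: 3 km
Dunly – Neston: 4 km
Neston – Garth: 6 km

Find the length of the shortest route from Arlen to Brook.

Compare a few routes:
Arlen → Yarm → Varne → Jorvik → Quorn → Brook: 1+1+5+8+6 = 21
Arlen → Yarm → Dunly → Irby → Brook: 1+5+8+5 = 19
The minimum is 19 km via Arlen → Yarm → Dunly → Irby → Brook.

19 km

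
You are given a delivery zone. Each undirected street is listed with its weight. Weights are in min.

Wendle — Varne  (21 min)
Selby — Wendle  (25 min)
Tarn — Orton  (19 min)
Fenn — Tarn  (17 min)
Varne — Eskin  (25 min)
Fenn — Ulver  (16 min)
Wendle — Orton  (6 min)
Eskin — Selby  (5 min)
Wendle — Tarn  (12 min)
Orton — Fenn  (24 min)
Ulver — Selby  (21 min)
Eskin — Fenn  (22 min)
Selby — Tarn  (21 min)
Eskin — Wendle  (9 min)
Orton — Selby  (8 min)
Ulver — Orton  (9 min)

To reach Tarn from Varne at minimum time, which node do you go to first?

Wendle

Enumerating some paths:
Varne → Wendle → Tarn: 21+12 = 33
Varne → Eskin → Selby → Tarn: 25+5+21 = 51
Varne → Wendle → Orton → Tarn: 21+6+19 = 46
Varne → Eskin → Wendle → Tarn: 25+9+12 = 46
Cheapest is Varne → Wendle → Tarn at 33 min.
So from Varne the first move is to Wendle.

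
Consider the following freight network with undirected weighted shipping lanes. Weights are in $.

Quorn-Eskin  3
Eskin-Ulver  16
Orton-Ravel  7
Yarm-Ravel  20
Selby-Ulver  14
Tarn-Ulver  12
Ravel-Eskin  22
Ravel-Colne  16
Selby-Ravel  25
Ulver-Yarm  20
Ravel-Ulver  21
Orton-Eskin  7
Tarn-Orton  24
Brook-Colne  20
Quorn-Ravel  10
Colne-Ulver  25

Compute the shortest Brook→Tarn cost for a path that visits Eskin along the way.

$77

Shortest Brook→Eskin: Brook–Colne–Ravel–Quorn–Eskin = 49
Shortest Eskin→Tarn: Eskin–Ulver–Tarn = 28
Total via Eskin: 49 + 28 = $77.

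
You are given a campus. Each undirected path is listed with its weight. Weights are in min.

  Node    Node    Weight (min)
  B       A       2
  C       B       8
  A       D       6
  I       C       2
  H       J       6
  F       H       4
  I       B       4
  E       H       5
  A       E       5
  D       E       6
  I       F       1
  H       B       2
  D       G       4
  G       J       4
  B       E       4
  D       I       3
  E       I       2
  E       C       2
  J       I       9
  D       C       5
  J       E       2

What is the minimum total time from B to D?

7 min

Enumerating some paths:
B–I–D: 4+3 = 7
B–A–D: 2+6 = 8
The minimum is 7 min via B–I–D.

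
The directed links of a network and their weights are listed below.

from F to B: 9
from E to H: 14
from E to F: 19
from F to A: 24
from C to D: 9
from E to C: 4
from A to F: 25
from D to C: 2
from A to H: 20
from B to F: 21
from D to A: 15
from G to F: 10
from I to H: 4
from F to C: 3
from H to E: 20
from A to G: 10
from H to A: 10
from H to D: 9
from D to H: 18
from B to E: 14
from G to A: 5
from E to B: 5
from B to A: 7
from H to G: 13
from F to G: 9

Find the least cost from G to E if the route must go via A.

Best G to A: G–A costing 5
Shortest A→E: A–H–E = 40
Total via A: 5 + 40 = 45.

45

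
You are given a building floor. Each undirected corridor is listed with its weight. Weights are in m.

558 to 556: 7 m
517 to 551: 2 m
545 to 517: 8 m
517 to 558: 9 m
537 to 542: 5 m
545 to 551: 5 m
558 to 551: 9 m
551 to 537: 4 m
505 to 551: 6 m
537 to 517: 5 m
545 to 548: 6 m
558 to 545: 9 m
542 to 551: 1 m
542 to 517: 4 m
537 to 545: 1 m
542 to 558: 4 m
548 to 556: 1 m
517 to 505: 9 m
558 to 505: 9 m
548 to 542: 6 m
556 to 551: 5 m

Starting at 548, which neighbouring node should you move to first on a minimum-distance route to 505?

Enumerating some paths:
548–556–551–505: 1+5+6 = 12
548–545–537–551–505: 6+1+4+6 = 17
548–542–551–505: 6+1+6 = 13
Cheapest is 548–556–551–505 at 12 m.
So from 548 the first move is to 556.

556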